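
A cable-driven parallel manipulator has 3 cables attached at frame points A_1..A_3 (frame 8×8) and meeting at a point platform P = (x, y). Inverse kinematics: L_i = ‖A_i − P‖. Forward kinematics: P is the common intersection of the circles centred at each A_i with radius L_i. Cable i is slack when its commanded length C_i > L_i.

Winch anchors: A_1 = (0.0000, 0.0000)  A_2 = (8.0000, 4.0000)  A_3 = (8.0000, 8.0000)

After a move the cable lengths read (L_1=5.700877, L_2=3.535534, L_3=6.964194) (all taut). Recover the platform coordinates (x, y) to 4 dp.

each cable: (A_i−P)·(A_i−P) = L_i²; let c_i = ‖A_i‖²−L_i²
c_1 = 0.0000+0.0000−32.5000 = -32.5000
row 1: -16.0000x − 8.0000y = -100.0000  (c_2=67.5000)
row 2: -16.0000x − 16.0000y = -112.0000  (c_3=79.5000)
Cramer on rows 1–2 → x = 5.5000, y = 1.5000

(5.5000, 1.5000)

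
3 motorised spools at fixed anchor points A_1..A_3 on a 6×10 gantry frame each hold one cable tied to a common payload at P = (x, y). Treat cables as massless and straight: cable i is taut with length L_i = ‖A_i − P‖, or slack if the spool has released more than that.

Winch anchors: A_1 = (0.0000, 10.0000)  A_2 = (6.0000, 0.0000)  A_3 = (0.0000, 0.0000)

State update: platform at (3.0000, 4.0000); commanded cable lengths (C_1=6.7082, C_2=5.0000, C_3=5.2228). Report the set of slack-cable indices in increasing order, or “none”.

i=1: geometric 6.7082 vs commanded 6.7082 ⇒ taut
i=2: geometric 5.0000 vs commanded 5.0000 ⇒ taut
i=3: geometric 5.0000 vs commanded 5.2228 ⇒ slack

3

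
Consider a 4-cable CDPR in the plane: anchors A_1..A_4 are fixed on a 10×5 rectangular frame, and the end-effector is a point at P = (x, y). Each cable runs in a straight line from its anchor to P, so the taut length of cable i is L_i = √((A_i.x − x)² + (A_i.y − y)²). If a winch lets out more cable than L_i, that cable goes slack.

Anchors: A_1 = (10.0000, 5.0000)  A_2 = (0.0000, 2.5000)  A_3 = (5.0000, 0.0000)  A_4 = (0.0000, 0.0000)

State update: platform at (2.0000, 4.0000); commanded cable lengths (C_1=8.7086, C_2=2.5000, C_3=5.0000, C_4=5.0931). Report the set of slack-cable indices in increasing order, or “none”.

1, 4

cable 1: √((8.0000)²+(1.0000)²)=8.0623, C_1=8.7086: slack
cable 2: √((-2.0000)²+(-1.5000)²)=2.5000, C_2=2.5000: taut
cable 3: √((3.0000)²+(-4.0000)²)=5.0000, C_3=5.0000: taut
cable 4: √((-2.0000)²+(-4.0000)²)=4.4721, C_4=5.0931: slack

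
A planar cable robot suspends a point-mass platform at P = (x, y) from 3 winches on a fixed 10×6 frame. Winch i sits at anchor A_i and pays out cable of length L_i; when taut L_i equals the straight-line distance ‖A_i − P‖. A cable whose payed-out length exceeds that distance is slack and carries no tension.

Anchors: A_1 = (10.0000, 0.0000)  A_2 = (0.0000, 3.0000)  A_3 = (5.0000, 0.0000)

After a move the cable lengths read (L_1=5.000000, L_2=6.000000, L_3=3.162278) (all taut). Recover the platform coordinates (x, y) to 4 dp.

each cable: (A_i−P)·(A_i−P) = L_i²; let c_i = ‖A_i‖²−L_i²
c_1 = 100.0000+0.0000−25.0000 = 75.0000
row 1: 20.0000x − 6.0000y = 102.0000  (c_2=-27.0000)
row 2: 10.0000x + 0.0000y = 60.0000  (c_3=15.0000)
Cramer on rows 1–2 → x = 6.0000, y = 3.0000

(6.0000, 3.0000)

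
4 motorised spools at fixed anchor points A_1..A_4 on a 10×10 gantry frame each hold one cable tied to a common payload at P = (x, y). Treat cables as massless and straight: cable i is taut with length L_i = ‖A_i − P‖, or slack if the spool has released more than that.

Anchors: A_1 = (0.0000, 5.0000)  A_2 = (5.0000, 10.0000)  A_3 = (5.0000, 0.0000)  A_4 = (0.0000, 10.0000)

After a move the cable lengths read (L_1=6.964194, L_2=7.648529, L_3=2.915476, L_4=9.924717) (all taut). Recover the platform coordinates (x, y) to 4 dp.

(6.5000, 2.5000)

circle eqns → linear via eq_j − eq_1; set k_j = A_j·A_j − L_j²
k_1 = 0.0000+25.0000−48.5000 = -23.5000
-10.0000·x − 10.0000·y = k_1−k_2 = -90.0000
-10.0000·x + 10.0000·y = k_1−k_3 = -40.0000
0.0000·x − 10.0000·y = k_1−k_4 = -25.0000
solve first two rows → x=6.5000, y=2.5000
check cable 4: ‖A_4−P‖² = 98.5000 ≈ L_4² = 98.5000 ✓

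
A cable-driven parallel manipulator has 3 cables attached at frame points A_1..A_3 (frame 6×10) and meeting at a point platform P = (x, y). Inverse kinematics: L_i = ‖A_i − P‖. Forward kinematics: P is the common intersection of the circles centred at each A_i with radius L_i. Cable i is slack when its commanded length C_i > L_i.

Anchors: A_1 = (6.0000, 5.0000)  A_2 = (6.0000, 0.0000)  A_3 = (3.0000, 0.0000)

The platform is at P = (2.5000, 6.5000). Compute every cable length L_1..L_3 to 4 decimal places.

cable 1: Δx=3.5000, Δy=-1.5000; L_1 = √(Δx²+Δy²) = 3.8079
cable 2: Δx=3.5000, Δy=-6.5000; L_2 = √(Δx²+Δy²) = 7.3824
cable 3: Δx=0.5000, Δy=-6.5000; L_3 = √(Δx²+Δy²) = 6.5192

(3.8079, 7.3824, 6.5192)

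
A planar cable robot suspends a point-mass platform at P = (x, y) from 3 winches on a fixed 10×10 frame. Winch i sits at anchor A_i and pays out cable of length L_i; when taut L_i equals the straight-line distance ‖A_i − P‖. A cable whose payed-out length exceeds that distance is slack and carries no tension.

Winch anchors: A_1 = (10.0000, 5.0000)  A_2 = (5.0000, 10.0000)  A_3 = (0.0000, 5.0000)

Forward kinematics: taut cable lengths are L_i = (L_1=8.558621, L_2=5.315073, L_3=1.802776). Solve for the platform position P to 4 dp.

each cable: (A_i−P)·(A_i−P) = L_i²; let k_i = ‖A_i‖²−L_i²
k_1 = 100.0000+25.0000−73.2500 = 51.7500
row 1: 10.0000x − 10.0000y = -45.0000  (k_2=96.7500)
row 2: 20.0000x + 0.0000y = 30.0000  (k_3=21.7500)
Cramer on rows 1–2 → x = 1.5000, y = 6.0000

(1.5000, 6.0000)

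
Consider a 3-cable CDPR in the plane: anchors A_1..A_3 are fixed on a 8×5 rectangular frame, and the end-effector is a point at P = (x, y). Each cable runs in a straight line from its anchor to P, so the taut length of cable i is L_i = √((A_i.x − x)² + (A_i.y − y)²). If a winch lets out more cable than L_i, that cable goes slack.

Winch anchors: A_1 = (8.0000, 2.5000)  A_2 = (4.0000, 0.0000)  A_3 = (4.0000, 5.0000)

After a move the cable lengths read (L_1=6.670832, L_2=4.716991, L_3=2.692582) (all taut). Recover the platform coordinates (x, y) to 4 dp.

(1.5000, 4.0000)

circle eqns → linear via eq_j − eq_1; set k_j = A_j·A_j − L_j²
k_1 = 64.0000+6.2500−44.5000 = 25.7500
8.0000·x + 5.0000·y = k_1−k_2 = 32.0000
8.0000·x − 5.0000·y = k_1−k_3 = -8.0000
solve first two rows → x=1.5000, y=4.0000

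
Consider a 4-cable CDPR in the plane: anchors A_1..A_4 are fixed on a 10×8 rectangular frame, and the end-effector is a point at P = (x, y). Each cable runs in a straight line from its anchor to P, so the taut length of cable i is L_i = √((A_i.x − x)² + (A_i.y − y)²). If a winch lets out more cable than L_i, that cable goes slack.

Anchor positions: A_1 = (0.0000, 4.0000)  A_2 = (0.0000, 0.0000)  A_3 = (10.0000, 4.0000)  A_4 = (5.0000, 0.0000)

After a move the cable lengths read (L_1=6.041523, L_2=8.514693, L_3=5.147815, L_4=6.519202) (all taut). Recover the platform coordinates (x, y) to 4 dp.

(5.5000, 6.5000)

each cable: (A_i−P)·(A_i−P) = L_i²; let k_i = ‖A_i‖²−L_i²
k_1 = 0.0000+16.0000−36.5000 = -20.5000
row 1: 0.0000x + 8.0000y = 52.0000  (k_2=-72.5000)
row 2: -20.0000x + 0.0000y = -110.0000  (k_3=89.5000)
row 3: -10.0000x + 8.0000y = -3.0000  (k_4=-17.5000)
Cramer on rows 1–2 → x = 5.5000, y = 6.5000
check cable 4: ‖A_4−P‖² = 42.5000 ≈ L_4² = 42.5000 ✓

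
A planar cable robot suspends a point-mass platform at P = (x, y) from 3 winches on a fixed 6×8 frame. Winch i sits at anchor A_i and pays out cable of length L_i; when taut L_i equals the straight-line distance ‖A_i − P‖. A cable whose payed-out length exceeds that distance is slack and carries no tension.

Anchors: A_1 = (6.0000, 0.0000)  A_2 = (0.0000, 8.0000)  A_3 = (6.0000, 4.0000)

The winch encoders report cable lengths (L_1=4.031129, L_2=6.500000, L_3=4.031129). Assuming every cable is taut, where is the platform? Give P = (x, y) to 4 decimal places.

(2.5000, 2.0000)

each cable: (A_i−P)·(A_i−P) = L_i²; let q_i = ‖A_i‖²−L_i²
q_1 = 36.0000+0.0000−16.2500 = 19.7500
row 1: 12.0000x − 16.0000y = -2.0000  (q_2=21.7500)
row 2: 0.0000x − 8.0000y = -16.0000  (q_3=35.7500)
Cramer on rows 1–2 → x = 2.5000, y = 2.0000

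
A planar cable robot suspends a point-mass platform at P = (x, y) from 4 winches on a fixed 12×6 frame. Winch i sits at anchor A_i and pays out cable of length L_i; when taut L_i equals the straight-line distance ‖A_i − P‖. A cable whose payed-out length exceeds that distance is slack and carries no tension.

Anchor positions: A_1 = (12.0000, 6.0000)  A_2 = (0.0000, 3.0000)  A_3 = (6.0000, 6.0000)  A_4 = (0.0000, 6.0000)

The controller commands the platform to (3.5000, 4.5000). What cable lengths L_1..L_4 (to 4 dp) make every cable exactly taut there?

(8.6313, 3.8079, 2.9155, 3.8079)

cable 1: Δx=8.5000, Δy=1.5000; L_1 = √(Δx²+Δy²) = 8.6313
cable 2: Δx=-3.5000, Δy=-1.5000; L_2 = √(Δx²+Δy²) = 3.8079
cable 3: Δx=2.5000, Δy=1.5000; L_3 = √(Δx²+Δy²) = 2.9155
cable 4: Δx=-3.5000, Δy=1.5000; L_4 = √(Δx²+Δy²) = 3.8079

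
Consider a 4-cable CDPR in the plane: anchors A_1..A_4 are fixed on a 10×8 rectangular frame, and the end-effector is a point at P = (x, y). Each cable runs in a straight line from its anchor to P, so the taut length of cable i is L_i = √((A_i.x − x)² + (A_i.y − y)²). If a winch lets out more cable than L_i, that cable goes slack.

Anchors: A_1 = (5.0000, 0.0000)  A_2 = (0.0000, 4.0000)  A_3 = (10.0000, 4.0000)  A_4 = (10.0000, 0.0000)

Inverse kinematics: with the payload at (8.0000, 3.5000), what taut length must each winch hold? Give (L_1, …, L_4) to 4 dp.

(4.6098, 8.0156, 2.0616, 4.0311)

L_1: Δ = A_1−P = (-3.0000, -3.5000) → ‖Δ‖ = √21.2500 = 4.6098
L_2: Δ = A_2−P = (-8.0000, 0.5000) → ‖Δ‖ = √64.2500 = 8.0156
L_3: Δ = A_3−P = (2.0000, 0.5000) → ‖Δ‖ = √4.2500 = 2.0616
L_4: Δ = A_4−P = (2.0000, -3.5000) → ‖Δ‖ = √16.2500 = 4.0311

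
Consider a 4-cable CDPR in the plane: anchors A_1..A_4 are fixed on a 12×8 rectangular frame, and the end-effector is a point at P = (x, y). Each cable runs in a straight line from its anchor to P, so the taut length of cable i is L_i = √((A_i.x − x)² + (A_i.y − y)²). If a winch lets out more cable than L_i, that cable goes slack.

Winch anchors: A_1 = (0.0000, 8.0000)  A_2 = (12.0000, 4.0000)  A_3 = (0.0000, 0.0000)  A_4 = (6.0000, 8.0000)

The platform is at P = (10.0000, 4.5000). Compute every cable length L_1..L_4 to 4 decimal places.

(10.5948, 2.0616, 10.9659, 5.3151)

cable 1: Δx=-10.0000, Δy=3.5000; L_1 = √(Δx²+Δy²) = 10.5948
cable 2: Δx=2.0000, Δy=-0.5000; L_2 = √(Δx²+Δy²) = 2.0616
cable 3: Δx=-10.0000, Δy=-4.5000; L_3 = √(Δx²+Δy²) = 10.9659
cable 4: Δx=-4.0000, Δy=3.5000; L_4 = √(Δx²+Δy²) = 5.3151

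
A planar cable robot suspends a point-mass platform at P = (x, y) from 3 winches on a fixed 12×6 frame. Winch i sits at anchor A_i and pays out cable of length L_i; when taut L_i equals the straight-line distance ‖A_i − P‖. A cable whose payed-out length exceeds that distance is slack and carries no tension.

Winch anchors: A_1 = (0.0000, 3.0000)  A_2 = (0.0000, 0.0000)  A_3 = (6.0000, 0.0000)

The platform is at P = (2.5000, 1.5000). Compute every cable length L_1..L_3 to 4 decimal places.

(2.9155, 2.9155, 3.8079)

L_1 = √((0.0000−2.5000)² + (3.0000−1.5000)²) = 2.9155
L_2 = √((0.0000−2.5000)² + (0.0000−1.5000)²) = 2.9155
L_3 = √((6.0000−2.5000)² + (0.0000−1.5000)²) = 3.8079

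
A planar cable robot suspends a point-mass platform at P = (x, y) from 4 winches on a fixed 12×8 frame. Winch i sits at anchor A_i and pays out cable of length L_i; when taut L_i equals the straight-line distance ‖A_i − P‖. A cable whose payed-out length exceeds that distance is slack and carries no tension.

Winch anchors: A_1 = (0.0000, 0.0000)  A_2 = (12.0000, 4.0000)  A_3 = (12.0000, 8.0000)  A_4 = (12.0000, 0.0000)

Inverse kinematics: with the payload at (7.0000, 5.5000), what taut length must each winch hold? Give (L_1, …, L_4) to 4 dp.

L_1 = √((0.0000−7.0000)² + (0.0000−5.5000)²) = 8.9022
L_2 = √((12.0000−7.0000)² + (4.0000−5.5000)²) = 5.2202
L_3 = √((12.0000−7.0000)² + (8.0000−5.5000)²) = 5.5902
L_4 = √((12.0000−7.0000)² + (0.0000−5.5000)²) = 7.4330

(8.9022, 5.2202, 5.5902, 7.4330)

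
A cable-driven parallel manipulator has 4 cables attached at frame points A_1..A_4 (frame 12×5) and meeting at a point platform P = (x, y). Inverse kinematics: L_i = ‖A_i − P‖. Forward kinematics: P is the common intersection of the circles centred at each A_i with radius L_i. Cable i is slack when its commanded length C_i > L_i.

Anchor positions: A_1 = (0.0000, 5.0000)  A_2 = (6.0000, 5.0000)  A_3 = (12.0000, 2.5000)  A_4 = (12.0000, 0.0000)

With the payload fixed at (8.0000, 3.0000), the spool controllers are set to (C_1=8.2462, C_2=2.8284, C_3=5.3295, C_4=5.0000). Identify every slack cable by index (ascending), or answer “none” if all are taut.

i=1: geometric 8.2462 vs commanded 8.2462 ⇒ taut
i=2: geometric 2.8284 vs commanded 2.8284 ⇒ taut
i=3: geometric 4.0311 vs commanded 5.3295 ⇒ slack
i=4: geometric 5.0000 vs commanded 5.0000 ⇒ taut

3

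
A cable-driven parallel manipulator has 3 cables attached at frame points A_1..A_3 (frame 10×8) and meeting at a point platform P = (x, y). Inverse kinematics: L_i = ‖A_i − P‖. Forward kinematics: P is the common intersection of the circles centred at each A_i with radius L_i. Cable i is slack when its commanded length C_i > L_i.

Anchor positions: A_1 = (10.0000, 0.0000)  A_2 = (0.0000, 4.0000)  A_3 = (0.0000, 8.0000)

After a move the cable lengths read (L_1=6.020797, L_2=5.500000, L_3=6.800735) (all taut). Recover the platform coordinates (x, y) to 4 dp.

(5.5000, 4.0000)

expand ‖A_i−P‖²=L_i² and subtract eq 1 (k_i ≔ ‖A_i‖²−L_i²)
k_1 = 100.0000+0.0000−36.2500 = 63.7500
eq1−eq2 → [20.0000  -8.0000]·P = 78.0000
eq1−eq3 → [20.0000  -16.0000]·P = 46.0000
2×2 solve → P = (5.5000, 4.0000)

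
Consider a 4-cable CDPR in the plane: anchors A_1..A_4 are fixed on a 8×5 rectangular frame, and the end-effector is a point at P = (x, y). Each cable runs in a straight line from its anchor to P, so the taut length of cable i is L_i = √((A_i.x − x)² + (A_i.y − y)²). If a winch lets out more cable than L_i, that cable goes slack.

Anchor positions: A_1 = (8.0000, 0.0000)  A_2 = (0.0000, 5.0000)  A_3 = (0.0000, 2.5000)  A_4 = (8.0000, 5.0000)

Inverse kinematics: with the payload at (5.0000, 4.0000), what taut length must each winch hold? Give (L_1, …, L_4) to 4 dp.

(5.0000, 5.0990, 5.2202, 3.1623)

L_1: Δ = A_1−P = (3.0000, -4.0000) → ‖Δ‖ = √25.0000 = 5.0000
L_2: Δ = A_2−P = (-5.0000, 1.0000) → ‖Δ‖ = √26.0000 = 5.0990
L_3: Δ = A_3−P = (-5.0000, -1.5000) → ‖Δ‖ = √27.2500 = 5.2202
L_4: Δ = A_4−P = (3.0000, 1.0000) → ‖Δ‖ = √10.0000 = 3.1623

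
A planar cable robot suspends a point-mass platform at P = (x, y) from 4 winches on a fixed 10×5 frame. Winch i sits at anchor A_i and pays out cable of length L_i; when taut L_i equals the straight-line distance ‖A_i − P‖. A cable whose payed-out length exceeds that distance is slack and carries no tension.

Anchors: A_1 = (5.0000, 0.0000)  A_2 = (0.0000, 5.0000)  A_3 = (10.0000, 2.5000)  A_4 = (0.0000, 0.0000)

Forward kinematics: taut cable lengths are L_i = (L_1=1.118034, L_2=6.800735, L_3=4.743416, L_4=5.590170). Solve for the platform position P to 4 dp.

expand ‖A_i−P‖²=L_i² and subtract eq 1 (q_i ≔ ‖A_i‖²−L_i²)
q_1 = 25.0000+0.0000−1.2500 = 23.7500
eq1−eq2 → [10.0000  -10.0000]·P = 45.0000
eq1−eq3 → [-10.0000  -5.0000]·P = -60.0000
eq1−eq4 → [10.0000  0.0000]·P = 55.0000
2×2 solve → P = (5.5000, 1.0000)
check cable 4: ‖A_4−P‖² = 31.2500 ≈ L_4² = 31.2500 ✓

(5.5000, 1.0000)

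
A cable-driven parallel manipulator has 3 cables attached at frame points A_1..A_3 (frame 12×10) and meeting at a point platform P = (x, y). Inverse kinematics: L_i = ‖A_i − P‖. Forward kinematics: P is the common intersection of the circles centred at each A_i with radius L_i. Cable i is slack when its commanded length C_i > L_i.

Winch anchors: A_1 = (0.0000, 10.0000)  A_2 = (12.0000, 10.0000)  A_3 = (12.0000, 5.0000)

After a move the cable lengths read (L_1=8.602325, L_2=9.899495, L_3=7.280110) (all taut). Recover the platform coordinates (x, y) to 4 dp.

each cable: (A_i−P)·(A_i−P) = L_i²; let c_i = ‖A_i‖²−L_i²
c_1 = 0.0000+100.0000−74.0000 = 26.0000
row 1: -24.0000x + 0.0000y = -120.0000  (c_2=146.0000)
row 2: -24.0000x + 10.0000y = -90.0000  (c_3=116.0000)
Cramer on rows 1–2 → x = 5.0000, y = 3.0000

(5.0000, 3.0000)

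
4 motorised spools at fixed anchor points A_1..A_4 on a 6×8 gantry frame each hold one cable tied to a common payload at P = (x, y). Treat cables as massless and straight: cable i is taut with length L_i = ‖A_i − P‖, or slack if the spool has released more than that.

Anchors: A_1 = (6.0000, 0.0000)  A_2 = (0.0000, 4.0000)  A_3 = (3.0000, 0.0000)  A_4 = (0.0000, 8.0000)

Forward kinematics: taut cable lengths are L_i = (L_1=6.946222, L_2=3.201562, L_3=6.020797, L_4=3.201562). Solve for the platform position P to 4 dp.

(2.5000, 6.0000)

circle eqns → linear via eq_j − eq_1; set c_j = A_j·A_j − L_j²
c_1 = 36.0000+0.0000−48.2500 = -12.2500
12.0000·x − 8.0000·y = c_1−c_2 = -18.0000
6.0000·x + 0.0000·y = c_1−c_3 = 15.0000
12.0000·x − 16.0000·y = c_1−c_4 = -66.0000
solve first two rows → x=2.5000, y=6.0000
check cable 4: ‖A_4−P‖² = 10.2500 ≈ L_4² = 10.2500 ✓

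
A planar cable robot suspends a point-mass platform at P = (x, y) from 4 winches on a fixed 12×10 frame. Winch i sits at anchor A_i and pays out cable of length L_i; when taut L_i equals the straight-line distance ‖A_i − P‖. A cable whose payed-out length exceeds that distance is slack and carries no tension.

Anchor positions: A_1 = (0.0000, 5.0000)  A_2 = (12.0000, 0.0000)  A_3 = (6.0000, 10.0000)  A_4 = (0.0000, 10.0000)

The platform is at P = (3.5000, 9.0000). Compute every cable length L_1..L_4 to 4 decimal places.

(5.3151, 12.3794, 2.6926, 3.6401)

L_1 = √((0.0000−3.5000)² + (5.0000−9.0000)²) = 5.3151
L_2 = √((12.0000−3.5000)² + (0.0000−9.0000)²) = 12.3794
L_3 = √((6.0000−3.5000)² + (10.0000−9.0000)²) = 2.6926
L_4 = √((0.0000−3.5000)² + (10.0000−9.0000)²) = 3.6401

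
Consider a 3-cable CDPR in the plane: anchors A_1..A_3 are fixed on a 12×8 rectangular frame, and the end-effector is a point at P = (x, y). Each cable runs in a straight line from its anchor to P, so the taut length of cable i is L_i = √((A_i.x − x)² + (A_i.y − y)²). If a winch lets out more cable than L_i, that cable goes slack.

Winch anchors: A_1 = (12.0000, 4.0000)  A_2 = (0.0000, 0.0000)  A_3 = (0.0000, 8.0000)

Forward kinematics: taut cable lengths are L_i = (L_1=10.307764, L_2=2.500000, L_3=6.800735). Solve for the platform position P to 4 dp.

expand ‖A_i−P‖²=L_i² and subtract eq 1 (q_i ≔ ‖A_i‖²−L_i²)
q_1 = 144.0000+16.0000−106.2500 = 53.7500
eq1−eq2 → [24.0000  8.0000]·P = 60.0000
eq1−eq3 → [24.0000  -8.0000]·P = 36.0000
2×2 solve → P = (2.0000, 1.5000)

(2.0000, 1.5000)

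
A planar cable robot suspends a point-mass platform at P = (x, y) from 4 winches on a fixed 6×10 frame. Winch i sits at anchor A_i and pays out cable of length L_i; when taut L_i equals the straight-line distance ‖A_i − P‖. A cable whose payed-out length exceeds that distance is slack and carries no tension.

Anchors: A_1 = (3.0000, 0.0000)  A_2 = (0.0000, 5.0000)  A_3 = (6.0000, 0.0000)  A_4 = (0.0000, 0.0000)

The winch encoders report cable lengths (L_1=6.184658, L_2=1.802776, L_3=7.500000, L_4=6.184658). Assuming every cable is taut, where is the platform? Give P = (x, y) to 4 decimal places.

circle eqns → linear via eq_j − eq_1; set q_j = A_j·A_j − L_j²
q_1 = 9.0000+0.0000−38.2500 = -29.2500
6.0000·x − 10.0000·y = q_1−q_2 = -51.0000
-6.0000·x + 0.0000·y = q_1−q_3 = -9.0000
6.0000·x + 0.0000·y = q_1−q_4 = 9.0000
solve first two rows → x=1.5000, y=6.0000
check cable 4: ‖A_4−P‖² = 38.2500 ≈ L_4² = 38.2500 ✓

(1.5000, 6.0000)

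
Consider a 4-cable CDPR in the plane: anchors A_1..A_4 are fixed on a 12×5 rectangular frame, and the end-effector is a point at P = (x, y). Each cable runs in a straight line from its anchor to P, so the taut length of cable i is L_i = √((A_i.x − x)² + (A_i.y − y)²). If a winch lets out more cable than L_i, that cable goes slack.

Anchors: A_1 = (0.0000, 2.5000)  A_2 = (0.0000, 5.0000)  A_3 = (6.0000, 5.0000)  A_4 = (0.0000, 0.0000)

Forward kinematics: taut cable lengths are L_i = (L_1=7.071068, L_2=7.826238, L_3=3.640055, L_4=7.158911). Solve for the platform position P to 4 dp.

(7.0000, 1.5000)

circle eqns → linear via eq_j − eq_1; set q_j = A_j·A_j − L_j²
q_1 = 0.0000+6.2500−50.0000 = -43.7500
0.0000·x − 5.0000·y = q_1−q_2 = -7.5000
-12.0000·x − 5.0000·y = q_1−q_3 = -91.5000
0.0000·x + 5.0000·y = q_1−q_4 = 7.5000
solve first two rows → x=7.0000, y=1.5000
check cable 4: ‖A_4−P‖² = 51.2500 ≈ L_4² = 51.2500 ✓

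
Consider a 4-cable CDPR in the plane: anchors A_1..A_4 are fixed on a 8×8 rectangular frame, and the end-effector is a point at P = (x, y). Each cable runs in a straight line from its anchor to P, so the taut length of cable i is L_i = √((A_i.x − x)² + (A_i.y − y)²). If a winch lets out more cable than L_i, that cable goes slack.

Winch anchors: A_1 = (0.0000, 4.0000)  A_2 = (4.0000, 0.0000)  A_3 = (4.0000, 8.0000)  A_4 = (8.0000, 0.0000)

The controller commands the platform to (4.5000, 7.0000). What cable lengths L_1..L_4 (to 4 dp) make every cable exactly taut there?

cable 1: Δx=-4.5000, Δy=-3.0000; L_1 = √(Δx²+Δy²) = 5.4083
cable 2: Δx=-0.5000, Δy=-7.0000; L_2 = √(Δx²+Δy²) = 7.0178
cable 3: Δx=-0.5000, Δy=1.0000; L_3 = √(Δx²+Δy²) = 1.1180
cable 4: Δx=3.5000, Δy=-7.0000; L_4 = √(Δx²+Δy²) = 7.8262

(5.4083, 7.0178, 1.1180, 7.8262)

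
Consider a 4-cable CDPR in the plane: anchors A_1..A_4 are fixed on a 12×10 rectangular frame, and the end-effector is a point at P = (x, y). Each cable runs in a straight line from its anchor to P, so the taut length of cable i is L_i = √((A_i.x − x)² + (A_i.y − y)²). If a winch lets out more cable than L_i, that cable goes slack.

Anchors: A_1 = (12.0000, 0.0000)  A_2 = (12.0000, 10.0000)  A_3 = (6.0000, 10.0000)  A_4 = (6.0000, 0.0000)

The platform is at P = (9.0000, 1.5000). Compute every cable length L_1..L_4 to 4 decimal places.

L_1: Δ = A_1−P = (3.0000, -1.5000) → ‖Δ‖ = √11.2500 = 3.3541
L_2: Δ = A_2−P = (3.0000, 8.5000) → ‖Δ‖ = √81.2500 = 9.0139
L_3: Δ = A_3−P = (-3.0000, 8.5000) → ‖Δ‖ = √81.2500 = 9.0139
L_4: Δ = A_4−P = (-3.0000, -1.5000) → ‖Δ‖ = √11.2500 = 3.3541

(3.3541, 9.0139, 9.0139, 3.3541)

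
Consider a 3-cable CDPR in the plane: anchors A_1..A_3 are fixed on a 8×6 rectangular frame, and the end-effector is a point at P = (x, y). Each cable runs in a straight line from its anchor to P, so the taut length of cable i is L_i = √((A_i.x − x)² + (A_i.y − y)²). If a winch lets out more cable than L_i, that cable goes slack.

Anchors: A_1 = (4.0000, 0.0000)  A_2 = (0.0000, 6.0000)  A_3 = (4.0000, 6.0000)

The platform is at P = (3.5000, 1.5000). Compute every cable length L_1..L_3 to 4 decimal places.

(1.5811, 5.7009, 4.5277)

cable 1: Δx=0.5000, Δy=-1.5000; L_1 = √(Δx²+Δy²) = 1.5811
cable 2: Δx=-3.5000, Δy=4.5000; L_2 = √(Δx²+Δy²) = 5.7009
cable 3: Δx=0.5000, Δy=4.5000; L_3 = √(Δx²+Δy²) = 4.5277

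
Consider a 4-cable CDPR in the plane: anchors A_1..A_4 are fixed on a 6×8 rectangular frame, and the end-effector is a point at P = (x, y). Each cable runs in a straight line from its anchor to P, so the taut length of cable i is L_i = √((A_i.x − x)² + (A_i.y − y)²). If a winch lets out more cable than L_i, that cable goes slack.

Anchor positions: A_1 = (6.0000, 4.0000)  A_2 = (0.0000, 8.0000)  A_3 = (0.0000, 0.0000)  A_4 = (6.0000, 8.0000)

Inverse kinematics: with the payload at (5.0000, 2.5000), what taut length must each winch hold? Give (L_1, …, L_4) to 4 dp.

cable 1: Δx=1.0000, Δy=1.5000; L_1 = √(Δx²+Δy²) = 1.8028
cable 2: Δx=-5.0000, Δy=5.5000; L_2 = √(Δx²+Δy²) = 7.4330
cable 3: Δx=-5.0000, Δy=-2.5000; L_3 = √(Δx²+Δy²) = 5.5902
cable 4: Δx=1.0000, Δy=5.5000; L_4 = √(Δx²+Δy²) = 5.5902

(1.8028, 7.4330, 5.5902, 5.5902)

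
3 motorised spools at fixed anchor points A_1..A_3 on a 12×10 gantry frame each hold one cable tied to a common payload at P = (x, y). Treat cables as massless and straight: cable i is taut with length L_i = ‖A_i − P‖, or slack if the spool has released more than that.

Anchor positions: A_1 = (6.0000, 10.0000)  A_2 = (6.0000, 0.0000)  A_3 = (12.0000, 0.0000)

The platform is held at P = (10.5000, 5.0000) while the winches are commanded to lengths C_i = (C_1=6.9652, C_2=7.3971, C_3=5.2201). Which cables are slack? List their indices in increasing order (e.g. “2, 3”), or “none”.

i=1: geometric 6.7268 vs commanded 6.9652 ⇒ slack
i=2: geometric 6.7268 vs commanded 7.3971 ⇒ slack
i=3: geometric 5.2202 vs commanded 5.2201 ⇒ taut

1, 2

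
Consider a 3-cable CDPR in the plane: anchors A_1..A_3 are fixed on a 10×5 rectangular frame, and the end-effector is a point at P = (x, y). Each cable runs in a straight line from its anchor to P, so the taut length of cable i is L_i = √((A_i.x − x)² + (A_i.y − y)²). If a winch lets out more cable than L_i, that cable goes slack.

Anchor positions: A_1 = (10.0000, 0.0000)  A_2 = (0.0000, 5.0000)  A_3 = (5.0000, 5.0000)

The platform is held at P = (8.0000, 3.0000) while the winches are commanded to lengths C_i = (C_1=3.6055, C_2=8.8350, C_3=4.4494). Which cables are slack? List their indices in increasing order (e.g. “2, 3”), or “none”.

cable 1: L_1 = ‖A_1−P‖ = 3.6056;  C_1 = 3.6055 → taut
cable 2: L_2 = ‖A_2−P‖ = 8.2462;  C_2 = 8.8350 → slack
cable 3: L_3 = ‖A_3−P‖ = 3.6056;  C_3 = 4.4494 → slack

2, 3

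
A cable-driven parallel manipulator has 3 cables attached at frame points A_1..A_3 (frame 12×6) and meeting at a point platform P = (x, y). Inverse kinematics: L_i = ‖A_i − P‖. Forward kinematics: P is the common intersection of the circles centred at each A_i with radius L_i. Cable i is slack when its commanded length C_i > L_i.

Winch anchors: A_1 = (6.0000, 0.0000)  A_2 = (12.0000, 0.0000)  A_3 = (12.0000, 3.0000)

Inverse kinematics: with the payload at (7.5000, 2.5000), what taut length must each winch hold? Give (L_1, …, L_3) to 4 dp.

(2.9155, 5.1478, 4.5277)

L_1: Δ = A_1−P = (-1.5000, -2.5000) → ‖Δ‖ = √8.5000 = 2.9155
L_2: Δ = A_2−P = (4.5000, -2.5000) → ‖Δ‖ = √26.5000 = 5.1478
L_3: Δ = A_3−P = (4.5000, 0.5000) → ‖Δ‖ = √20.5000 = 4.5277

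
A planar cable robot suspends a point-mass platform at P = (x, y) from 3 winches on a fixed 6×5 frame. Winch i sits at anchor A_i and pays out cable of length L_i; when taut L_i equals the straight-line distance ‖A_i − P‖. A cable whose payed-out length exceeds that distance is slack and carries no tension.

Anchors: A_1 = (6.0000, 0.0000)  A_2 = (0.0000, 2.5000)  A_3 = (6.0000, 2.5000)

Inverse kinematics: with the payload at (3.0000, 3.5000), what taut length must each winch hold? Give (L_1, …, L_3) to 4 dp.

(4.6098, 3.1623, 3.1623)

L_1: Δ = A_1−P = (3.0000, -3.5000) → ‖Δ‖ = √21.2500 = 4.6098
L_2: Δ = A_2−P = (-3.0000, -1.0000) → ‖Δ‖ = √10.0000 = 3.1623
L_3: Δ = A_3−P = (3.0000, -1.0000) → ‖Δ‖ = √10.0000 = 3.1623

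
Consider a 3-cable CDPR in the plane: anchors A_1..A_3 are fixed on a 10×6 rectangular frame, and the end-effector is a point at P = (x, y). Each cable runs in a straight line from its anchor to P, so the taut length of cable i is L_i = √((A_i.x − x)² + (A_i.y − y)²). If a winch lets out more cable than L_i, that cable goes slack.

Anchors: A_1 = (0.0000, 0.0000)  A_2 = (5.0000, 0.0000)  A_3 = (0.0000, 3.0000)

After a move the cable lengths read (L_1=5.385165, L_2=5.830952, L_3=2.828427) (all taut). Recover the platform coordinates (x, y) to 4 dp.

(2.0000, 5.0000)

each cable: (A_i−P)·(A_i−P) = L_i²; let c_i = ‖A_i‖²−L_i²
c_1 = 0.0000+0.0000−29.0000 = -29.0000
row 1: -10.0000x + 0.0000y = -20.0000  (c_2=-9.0000)
row 2: 0.0000x − 6.0000y = -30.0000  (c_3=1.0000)
Cramer on rows 1–2 → x = 2.0000, y = 5.0000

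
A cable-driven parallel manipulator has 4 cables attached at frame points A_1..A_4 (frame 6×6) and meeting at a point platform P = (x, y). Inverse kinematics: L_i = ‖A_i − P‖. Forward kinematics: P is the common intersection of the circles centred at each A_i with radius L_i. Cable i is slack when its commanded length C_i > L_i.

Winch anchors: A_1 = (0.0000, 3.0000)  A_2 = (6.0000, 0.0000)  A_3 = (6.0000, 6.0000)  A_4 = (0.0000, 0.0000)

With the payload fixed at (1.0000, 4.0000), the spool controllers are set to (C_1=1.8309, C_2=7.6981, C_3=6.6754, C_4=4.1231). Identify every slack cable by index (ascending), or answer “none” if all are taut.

i=1: geometric 1.4142 vs commanded 1.8309 ⇒ slack
i=2: geometric 6.4031 vs commanded 7.6981 ⇒ slack
i=3: geometric 5.3852 vs commanded 6.6754 ⇒ slack
i=4: geometric 4.1231 vs commanded 4.1231 ⇒ taut

1, 2, 3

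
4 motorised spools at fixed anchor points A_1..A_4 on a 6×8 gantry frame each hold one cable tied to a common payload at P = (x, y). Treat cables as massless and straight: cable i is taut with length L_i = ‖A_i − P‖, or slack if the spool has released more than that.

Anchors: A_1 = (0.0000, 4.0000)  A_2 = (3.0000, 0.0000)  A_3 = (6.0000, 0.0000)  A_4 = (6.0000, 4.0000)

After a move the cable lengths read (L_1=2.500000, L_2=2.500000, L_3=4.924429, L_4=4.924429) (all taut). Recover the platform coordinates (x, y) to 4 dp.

(1.5000, 2.0000)

each cable: (A_i−P)·(A_i−P) = L_i²; let k_i = ‖A_i‖²−L_i²
k_1 = 0.0000+16.0000−6.2500 = 9.7500
row 1: -6.0000x + 8.0000y = 7.0000  (k_2=2.7500)
row 2: -12.0000x + 8.0000y = -2.0000  (k_3=11.7500)
row 3: -12.0000x + 0.0000y = -18.0000  (k_4=27.7500)
Cramer on rows 1–2 → x = 1.5000, y = 2.0000
check cable 4: ‖A_4−P‖² = 24.2500 ≈ L_4² = 24.2500 ✓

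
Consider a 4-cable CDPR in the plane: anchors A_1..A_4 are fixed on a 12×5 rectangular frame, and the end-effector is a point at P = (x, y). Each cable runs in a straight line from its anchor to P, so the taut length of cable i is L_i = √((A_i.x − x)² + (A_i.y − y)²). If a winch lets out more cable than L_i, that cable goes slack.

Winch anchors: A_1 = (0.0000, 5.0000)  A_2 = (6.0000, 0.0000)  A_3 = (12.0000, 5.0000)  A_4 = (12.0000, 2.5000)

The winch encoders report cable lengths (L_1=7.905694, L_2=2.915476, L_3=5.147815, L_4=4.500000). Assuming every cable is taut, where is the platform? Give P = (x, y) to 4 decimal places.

each cable: (A_i−P)·(A_i−P) = L_i²; let k_i = ‖A_i‖²−L_i²
k_1 = 0.0000+25.0000−62.5000 = -37.5000
row 1: -12.0000x + 10.0000y = -65.0000  (k_2=27.5000)
row 2: -24.0000x + 0.0000y = -180.0000  (k_3=142.5000)
row 3: -24.0000x + 5.0000y = -167.5000  (k_4=130.0000)
Cramer on rows 1–2 → x = 7.5000, y = 2.5000
check cable 4: ‖A_4−P‖² = 20.2500 ≈ L_4² = 20.2500 ✓

(7.5000, 2.5000)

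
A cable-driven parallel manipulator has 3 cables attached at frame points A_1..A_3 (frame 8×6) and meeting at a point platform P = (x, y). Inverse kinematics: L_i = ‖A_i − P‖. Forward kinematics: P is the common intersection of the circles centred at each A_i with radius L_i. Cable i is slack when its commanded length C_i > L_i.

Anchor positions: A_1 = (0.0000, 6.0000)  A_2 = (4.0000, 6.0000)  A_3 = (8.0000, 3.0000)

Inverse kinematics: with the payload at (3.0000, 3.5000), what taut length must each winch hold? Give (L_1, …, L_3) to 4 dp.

L_1 = √((0.0000−3.0000)² + (6.0000−3.5000)²) = 3.9051
L_2 = √((4.0000−3.0000)² + (6.0000−3.5000)²) = 2.6926
L_3 = √((8.0000−3.0000)² + (3.0000−3.5000)²) = 5.0249

(3.9051, 2.6926, 5.0249)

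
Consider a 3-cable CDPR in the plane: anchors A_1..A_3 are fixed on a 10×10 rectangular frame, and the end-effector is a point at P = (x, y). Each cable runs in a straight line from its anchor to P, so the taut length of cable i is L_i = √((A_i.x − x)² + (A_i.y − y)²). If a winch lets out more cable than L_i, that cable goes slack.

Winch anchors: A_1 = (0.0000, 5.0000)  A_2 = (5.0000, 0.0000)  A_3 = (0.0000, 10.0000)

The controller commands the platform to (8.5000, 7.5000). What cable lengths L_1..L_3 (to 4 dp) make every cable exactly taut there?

(8.8600, 8.2765, 8.8600)

L_1: Δ = A_1−P = (-8.5000, -2.5000) → ‖Δ‖ = √78.5000 = 8.8600
L_2: Δ = A_2−P = (-3.5000, -7.5000) → ‖Δ‖ = √68.5000 = 8.2765
L_3: Δ = A_3−P = (-8.5000, 2.5000) → ‖Δ‖ = √78.5000 = 8.8600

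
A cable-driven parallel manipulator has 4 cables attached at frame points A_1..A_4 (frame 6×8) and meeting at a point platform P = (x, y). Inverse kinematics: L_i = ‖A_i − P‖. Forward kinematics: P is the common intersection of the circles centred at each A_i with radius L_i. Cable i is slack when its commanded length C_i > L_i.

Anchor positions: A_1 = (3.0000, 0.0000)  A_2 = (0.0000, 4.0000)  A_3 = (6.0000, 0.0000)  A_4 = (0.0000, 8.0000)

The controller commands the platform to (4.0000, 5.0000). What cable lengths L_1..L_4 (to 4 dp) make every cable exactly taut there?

cable 1: Δx=-1.0000, Δy=-5.0000; L_1 = √(Δx²+Δy²) = 5.0990
cable 2: Δx=-4.0000, Δy=-1.0000; L_2 = √(Δx²+Δy²) = 4.1231
cable 3: Δx=2.0000, Δy=-5.0000; L_3 = √(Δx²+Δy²) = 5.3852
cable 4: Δx=-4.0000, Δy=3.0000; L_4 = √(Δx²+Δy²) = 5.0000

(5.0990, 4.1231, 5.3852, 5.0000)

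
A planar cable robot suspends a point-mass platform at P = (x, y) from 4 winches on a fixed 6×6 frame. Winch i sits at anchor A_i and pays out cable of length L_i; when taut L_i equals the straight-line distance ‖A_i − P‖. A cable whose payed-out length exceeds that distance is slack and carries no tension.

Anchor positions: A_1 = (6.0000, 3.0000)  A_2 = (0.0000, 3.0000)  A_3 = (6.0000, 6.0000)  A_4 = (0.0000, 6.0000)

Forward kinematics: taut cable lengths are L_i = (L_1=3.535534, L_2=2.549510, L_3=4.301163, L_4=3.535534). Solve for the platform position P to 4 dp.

(2.5000, 3.5000)

circle eqns → linear via eq_j − eq_1; set c_j = A_j·A_j − L_j²
c_1 = 36.0000+9.0000−12.5000 = 32.5000
12.0000·x + 0.0000·y = c_1−c_2 = 30.0000
0.0000·x − 6.0000·y = c_1−c_3 = -21.0000
12.0000·x − 6.0000·y = c_1−c_4 = 9.0000
solve first two rows → x=2.5000, y=3.5000
check cable 4: ‖A_4−P‖² = 12.5000 ≈ L_4² = 12.5000 ✓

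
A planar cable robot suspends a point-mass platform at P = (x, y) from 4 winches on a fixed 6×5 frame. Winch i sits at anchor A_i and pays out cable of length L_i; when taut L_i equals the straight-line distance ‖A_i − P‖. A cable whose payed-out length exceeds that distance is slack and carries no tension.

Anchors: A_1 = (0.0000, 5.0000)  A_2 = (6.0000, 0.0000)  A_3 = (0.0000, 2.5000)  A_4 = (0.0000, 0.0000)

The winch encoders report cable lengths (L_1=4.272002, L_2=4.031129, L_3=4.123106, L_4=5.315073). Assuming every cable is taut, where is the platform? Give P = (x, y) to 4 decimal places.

(4.0000, 3.5000)

expand ‖A_i−P‖²=L_i² and subtract eq 1 (k_i ≔ ‖A_i‖²−L_i²)
k_1 = 0.0000+25.0000−18.2500 = 6.7500
eq1−eq2 → [-12.0000  10.0000]·P = -13.0000
eq1−eq3 → [0.0000  5.0000]·P = 17.5000
eq1−eq4 → [0.0000  10.0000]·P = 35.0000
2×2 solve → P = (4.0000, 3.5000)
check cable 4: ‖A_4−P‖² = 28.2500 ≈ L_4² = 28.2500 ✓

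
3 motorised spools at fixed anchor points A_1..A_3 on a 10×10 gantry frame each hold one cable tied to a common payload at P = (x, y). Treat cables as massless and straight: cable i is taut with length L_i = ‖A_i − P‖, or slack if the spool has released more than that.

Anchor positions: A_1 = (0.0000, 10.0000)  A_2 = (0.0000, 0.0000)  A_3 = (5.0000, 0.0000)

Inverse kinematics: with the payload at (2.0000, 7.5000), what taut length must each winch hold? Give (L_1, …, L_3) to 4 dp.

(3.2016, 7.7621, 8.0777)

L_1: Δ = A_1−P = (-2.0000, 2.5000) → ‖Δ‖ = √10.2500 = 3.2016
L_2: Δ = A_2−P = (-2.0000, -7.5000) → ‖Δ‖ = √60.2500 = 7.7621
L_3: Δ = A_3−P = (3.0000, -7.5000) → ‖Δ‖ = √65.2500 = 8.0777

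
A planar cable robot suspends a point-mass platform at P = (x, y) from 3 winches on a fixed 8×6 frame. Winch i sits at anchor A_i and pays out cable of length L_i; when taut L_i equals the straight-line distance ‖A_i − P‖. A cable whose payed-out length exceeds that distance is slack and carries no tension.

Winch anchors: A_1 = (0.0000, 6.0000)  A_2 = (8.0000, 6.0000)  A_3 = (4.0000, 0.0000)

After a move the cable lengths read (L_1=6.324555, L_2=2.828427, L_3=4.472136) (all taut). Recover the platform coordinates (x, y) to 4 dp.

circle eqns → linear via eq_j − eq_1; set c_j = A_j·A_j − L_j²
c_1 = 0.0000+36.0000−40.0000 = -4.0000
-16.0000·x + 0.0000·y = c_1−c_2 = -96.0000
-8.0000·x + 12.0000·y = c_1−c_3 = 0.0000
solve first two rows → x=6.0000, y=4.0000

(6.0000, 4.0000)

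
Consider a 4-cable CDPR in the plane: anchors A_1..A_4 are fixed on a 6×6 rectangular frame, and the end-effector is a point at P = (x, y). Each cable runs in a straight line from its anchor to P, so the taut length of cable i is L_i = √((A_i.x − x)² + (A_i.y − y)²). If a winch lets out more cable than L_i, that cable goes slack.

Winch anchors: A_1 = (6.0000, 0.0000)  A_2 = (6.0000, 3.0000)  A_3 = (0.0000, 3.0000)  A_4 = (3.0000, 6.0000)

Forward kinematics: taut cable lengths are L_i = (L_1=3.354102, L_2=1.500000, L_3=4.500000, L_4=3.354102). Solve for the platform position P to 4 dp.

(4.5000, 3.0000)

circle eqns → linear via eq_j − eq_1; set c_j = A_j·A_j − L_j²
c_1 = 36.0000+0.0000−11.2500 = 24.7500
0.0000·x − 6.0000·y = c_1−c_2 = -18.0000
12.0000·x − 6.0000·y = c_1−c_3 = 36.0000
6.0000·x − 12.0000·y = c_1−c_4 = -9.0000
solve first two rows → x=4.5000, y=3.0000
check cable 4: ‖A_4−P‖² = 11.2500 ≈ L_4² = 11.2500 ✓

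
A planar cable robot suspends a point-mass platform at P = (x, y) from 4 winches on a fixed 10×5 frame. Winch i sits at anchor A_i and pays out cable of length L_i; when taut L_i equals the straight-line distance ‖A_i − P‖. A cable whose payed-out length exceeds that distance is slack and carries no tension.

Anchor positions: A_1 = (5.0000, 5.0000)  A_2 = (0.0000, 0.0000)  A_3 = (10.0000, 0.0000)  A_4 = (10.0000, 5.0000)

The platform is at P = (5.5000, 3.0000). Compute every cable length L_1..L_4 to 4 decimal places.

(2.0616, 6.2650, 5.4083, 4.9244)

L_1 = √((5.0000−5.5000)² + (5.0000−3.0000)²) = 2.0616
L_2 = √((0.0000−5.5000)² + (0.0000−3.0000)²) = 6.2650
L_3 = √((10.0000−5.5000)² + (0.0000−3.0000)²) = 5.4083
L_4 = √((10.0000−5.5000)² + (5.0000−3.0000)²) = 4.9244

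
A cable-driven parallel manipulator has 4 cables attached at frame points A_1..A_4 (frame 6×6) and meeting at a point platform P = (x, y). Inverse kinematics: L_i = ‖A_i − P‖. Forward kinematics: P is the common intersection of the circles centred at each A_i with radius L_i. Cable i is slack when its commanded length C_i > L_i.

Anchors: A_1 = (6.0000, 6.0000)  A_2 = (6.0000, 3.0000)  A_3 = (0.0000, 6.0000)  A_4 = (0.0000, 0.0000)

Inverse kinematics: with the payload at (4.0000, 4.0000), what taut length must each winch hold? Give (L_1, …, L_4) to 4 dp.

(2.8284, 2.2361, 4.4721, 5.6569)

L_1: Δ = A_1−P = (2.0000, 2.0000) → ‖Δ‖ = √8.0000 = 2.8284
L_2: Δ = A_2−P = (2.0000, -1.0000) → ‖Δ‖ = √5.0000 = 2.2361
L_3: Δ = A_3−P = (-4.0000, 2.0000) → ‖Δ‖ = √20.0000 = 4.4721
L_4: Δ = A_4−P = (-4.0000, -4.0000) → ‖Δ‖ = √32.0000 = 5.6569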